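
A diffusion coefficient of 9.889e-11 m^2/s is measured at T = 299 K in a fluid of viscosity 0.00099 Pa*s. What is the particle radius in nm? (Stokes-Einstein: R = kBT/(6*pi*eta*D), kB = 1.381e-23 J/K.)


Stokes-Einstein: R = kB*T / (6*pi*eta*D)
R = 1.381e-23 * 299 / (6 * pi * 0.00099 * 9.889e-11)
R = 2.23757e-09 m = 2.24 nm

2.24


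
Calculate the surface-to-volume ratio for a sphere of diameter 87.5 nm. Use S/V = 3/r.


Radius r = 87.5/2 = 43.75 nm
S/V = 3 / r = 3 / 43.75
S/V = 0.0686 nm^-1

0.0686


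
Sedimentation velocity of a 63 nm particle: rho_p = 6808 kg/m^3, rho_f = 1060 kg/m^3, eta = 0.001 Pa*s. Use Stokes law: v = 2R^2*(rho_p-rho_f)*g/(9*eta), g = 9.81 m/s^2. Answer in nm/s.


Radius R = 63/2 nm = 3.15e-08 m
Density difference = 6808 - 1060 = 5748 kg/m^3
v = 2 * R^2 * (rho_p - rho_f) * g / (9 * eta)
v = 2 * (3.15e-08)^2 * 5748 * 9.81 / (9 * 0.001)
v = 1.24335e-08 m/s = 12.4335 nm/s

12.4335


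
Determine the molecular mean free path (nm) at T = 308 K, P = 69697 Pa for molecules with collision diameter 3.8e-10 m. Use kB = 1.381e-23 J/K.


Mean free path: lambda = kB*T / (sqrt(2) * pi * d^2 * P)
lambda = 1.381e-23 * 308 / (sqrt(2) * pi * (3.8e-10)^2 * 69697)
lambda = 9.51258e-08 m
lambda = 95.13 nm

95.13


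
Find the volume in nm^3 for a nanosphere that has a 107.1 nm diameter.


Radius r = 107.1/2 = 53.55 nm
Volume V = (4/3) * pi * r^3
V = (4/3) * pi * (53.55)^3
V = 643231.1 nm^3

643231.1


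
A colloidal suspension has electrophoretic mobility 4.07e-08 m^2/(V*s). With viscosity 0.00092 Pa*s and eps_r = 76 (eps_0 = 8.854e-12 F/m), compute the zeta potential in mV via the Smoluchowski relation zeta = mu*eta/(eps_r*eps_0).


Smoluchowski equation: zeta = mu * eta / (eps_r * eps_0)
zeta = 4.07e-08 * 0.00092 / (76 * 8.854e-12)
zeta = 0.055645 V = 55.65 mV

55.65


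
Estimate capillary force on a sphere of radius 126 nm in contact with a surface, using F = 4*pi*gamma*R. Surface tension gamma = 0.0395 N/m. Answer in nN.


Convert radius: R = 126 nm = 1.26e-07 m
F = 4 * pi * gamma * R
F = 4 * pi * 0.0395 * 1.26e-07
F = 6.25428e-08 N = 62.5428 nN

62.5428


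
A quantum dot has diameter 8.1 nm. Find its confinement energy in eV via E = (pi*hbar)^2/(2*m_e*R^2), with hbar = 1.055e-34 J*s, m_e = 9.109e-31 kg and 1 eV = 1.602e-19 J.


Radius R = 8.1/2 = 4.05 nm = 4.05e-09 m
E = (pi * 1.055e-34)^2 / (2 * 9.109e-31 * (4.05e-09)^2)
E(J) = 3.67616e-21
E = E(J) / 1.602e-19 = 0.0229 eV

0.0229


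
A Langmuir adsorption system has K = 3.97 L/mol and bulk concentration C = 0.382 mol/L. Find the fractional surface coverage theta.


Langmuir isotherm: theta = K*C / (1 + K*C)
K*C = 3.97 * 0.382 = 1.51654
theta = 1.51654 / (1 + 1.51654) = 1.51654 / 2.51654
theta = 0.6026

0.6026


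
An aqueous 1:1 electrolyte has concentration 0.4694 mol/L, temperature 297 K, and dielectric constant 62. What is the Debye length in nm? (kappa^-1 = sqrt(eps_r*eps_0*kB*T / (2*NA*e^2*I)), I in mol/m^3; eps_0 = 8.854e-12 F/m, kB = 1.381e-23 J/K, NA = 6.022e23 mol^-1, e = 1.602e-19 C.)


Ionic strength I = 0.4694 * 1^2 * 1000 = 469.4 mol/m^3
kappa^-1 = sqrt(62 * 8.854e-12 * 1.381e-23 * 297 / (2 * 6.022e23 * (1.602e-19)^2 * 469.4))
kappa^-1 = 0.394 nm

0.394


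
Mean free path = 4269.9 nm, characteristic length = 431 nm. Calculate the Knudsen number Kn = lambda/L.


Knudsen number Kn = lambda / L
Kn = 4269.9 / 431
Kn = 9.907

9.907


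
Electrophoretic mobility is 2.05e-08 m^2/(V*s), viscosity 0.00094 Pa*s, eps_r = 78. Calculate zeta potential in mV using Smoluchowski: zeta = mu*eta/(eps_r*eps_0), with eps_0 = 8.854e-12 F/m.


Smoluchowski equation: zeta = mu * eta / (eps_r * eps_0)
zeta = 2.05e-08 * 0.00094 / (78 * 8.854e-12)
zeta = 0.027903 V = 27.9 mV

27.9


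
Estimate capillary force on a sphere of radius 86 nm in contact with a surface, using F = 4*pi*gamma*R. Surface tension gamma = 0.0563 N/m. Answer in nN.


Convert radius: R = 86 nm = 8.6e-08 m
F = 4 * pi * gamma * R
F = 4 * pi * 0.0563 * 8.6e-08
F = 6.08439e-08 N = 60.8439 nN

60.8439


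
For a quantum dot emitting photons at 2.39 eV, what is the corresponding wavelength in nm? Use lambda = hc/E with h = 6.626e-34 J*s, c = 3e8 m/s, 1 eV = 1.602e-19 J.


Convert energy: E = 2.39 eV = 2.39 * 1.602e-19 = 3.82878e-19 J
lambda = h*c / E = 6.626e-34 * 3e8 / 3.82878e-19
lambda = 5.19173e-07 m = 519.2 nm

519.2


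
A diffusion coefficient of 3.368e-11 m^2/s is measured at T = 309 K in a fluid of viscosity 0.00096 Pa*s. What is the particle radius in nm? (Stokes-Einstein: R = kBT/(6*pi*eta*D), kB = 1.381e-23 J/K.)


Stokes-Einstein: R = kB*T / (6*pi*eta*D)
R = 1.381e-23 * 309 / (6 * pi * 0.00096 * 3.368e-11)
R = 7.00177e-09 m = 7.0 nm

7.0


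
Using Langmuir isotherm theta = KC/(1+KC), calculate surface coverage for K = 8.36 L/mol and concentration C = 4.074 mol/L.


Langmuir isotherm: theta = K*C / (1 + K*C)
K*C = 8.36 * 4.074 = 34.05864
theta = 34.05864 / (1 + 34.05864) = 34.05864 / 35.05864
theta = 0.9715

0.9715


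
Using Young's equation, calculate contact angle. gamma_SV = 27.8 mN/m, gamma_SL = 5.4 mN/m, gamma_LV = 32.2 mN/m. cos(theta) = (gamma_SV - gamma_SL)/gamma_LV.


cos(theta) = (gamma_SV - gamma_SL) / gamma_LV
cos(theta) = (27.8 - 5.4) / 32.2
cos(theta) = 0.695652
theta = arccos(0.695652) = 45.92 degrees

45.92


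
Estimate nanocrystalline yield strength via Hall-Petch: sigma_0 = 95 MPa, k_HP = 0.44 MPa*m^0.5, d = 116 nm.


d = 116 nm = 1.16e-07 m
sqrt(d) = 0.0003405877
Hall-Petch contribution = k / sqrt(d) = 0.44 / 0.0003405877 = 1291.9 MPa
sigma = sigma_0 + k/sqrt(d) = 95 + 1291.9 = 1386.9 MPa

1386.9


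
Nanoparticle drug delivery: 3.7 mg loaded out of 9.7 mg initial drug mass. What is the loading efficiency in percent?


Drug loading efficiency = (drug loaded / drug initial) * 100
DLE = 3.7 / 9.7 * 100
DLE = 0.3814 * 100
DLE = 38.14%

38.14


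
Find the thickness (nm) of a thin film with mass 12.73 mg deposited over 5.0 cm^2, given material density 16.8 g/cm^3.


Convert: m = 12.73 mg = 1.2730e-05 kg, A = 5.0 cm^2 = 5.0000e-04 m^2, rho = 16.8 g/cm^3 = 16800 kg/m^3
t = m / (A * rho)
t = 1.2730e-05 / (5.0000e-04 * 16800)
t = 1.5155e-06 m = 1515.5 nm

1515.5


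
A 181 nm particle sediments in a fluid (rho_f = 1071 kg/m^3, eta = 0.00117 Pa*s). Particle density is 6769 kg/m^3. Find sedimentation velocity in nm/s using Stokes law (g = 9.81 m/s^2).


Radius R = 181/2 nm = 9.05e-08 m
Density difference = 6769 - 1071 = 5698 kg/m^3
v = 2 * R^2 * (rho_p - rho_f) * g / (9 * eta)
v = 2 * (9.05e-08)^2 * 5698 * 9.81 / (9 * 0.00117)
v = 8.69541e-08 m/s = 86.9541 nm/s

86.9541


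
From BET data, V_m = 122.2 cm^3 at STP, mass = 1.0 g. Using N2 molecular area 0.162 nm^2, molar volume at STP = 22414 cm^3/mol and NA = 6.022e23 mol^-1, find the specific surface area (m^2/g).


Number of moles in monolayer = V_m / 22414 = 122.2 / 22414 = 0.00545195
Number of molecules = moles * NA = 0.00545195 * 6.022e23
SA = molecules * sigma / mass
SA = (122.2 / 22414) * 6.022e23 * 0.162e-18 / 1.0
SA = 531.9 m^2/g

531.9


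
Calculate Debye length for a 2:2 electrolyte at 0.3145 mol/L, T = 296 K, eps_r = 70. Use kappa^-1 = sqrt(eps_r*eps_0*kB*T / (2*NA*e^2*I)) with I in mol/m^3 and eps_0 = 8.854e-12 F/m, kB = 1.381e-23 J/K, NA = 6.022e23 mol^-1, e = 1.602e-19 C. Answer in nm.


Ionic strength I = 0.3145 * 2^2 * 1000 = 1258 mol/m^3
kappa^-1 = sqrt(70 * 8.854e-12 * 1.381e-23 * 296 / (2 * 6.022e23 * (1.602e-19)^2 * 1258))
kappa^-1 = 0.255 nm

0.255


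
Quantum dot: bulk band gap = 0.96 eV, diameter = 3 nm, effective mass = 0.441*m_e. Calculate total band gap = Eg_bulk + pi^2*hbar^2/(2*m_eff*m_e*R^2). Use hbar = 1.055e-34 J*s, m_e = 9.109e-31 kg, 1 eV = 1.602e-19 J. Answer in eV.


Radius R = 3/2 nm = 1.5e-09 m
Confinement energy dE = pi^2 * hbar^2 / (2 * m_eff * m_e * R^2)
dE = pi^2 * (1.055e-34)^2 / (2 * 0.441 * 9.109e-31 * (1.5e-09)^2) J, divided by 1.602e-19 J/eV
dE = 0.3793 eV
Total band gap = E_g(bulk) + dE = 0.96 + 0.3793 = 1.3393 eV

1.3393


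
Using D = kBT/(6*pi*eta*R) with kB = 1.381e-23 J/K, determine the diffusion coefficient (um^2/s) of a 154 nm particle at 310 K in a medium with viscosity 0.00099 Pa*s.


Radius R = 154/2 = 77 nm = 7.7e-08 m
D = kB*T / (6*pi*eta*R)
D = 1.381e-23 * 310 / (6 * pi * 0.00099 * 7.7e-08)
D = 2.9794e-12 m^2/s = 2.979 um^2/s

2.979


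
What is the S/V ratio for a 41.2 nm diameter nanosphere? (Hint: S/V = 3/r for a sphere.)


Radius r = 41.2/2 = 20.6 nm
S/V = 3 / r = 3 / 20.6
S/V = 0.1456 nm^-1

0.1456


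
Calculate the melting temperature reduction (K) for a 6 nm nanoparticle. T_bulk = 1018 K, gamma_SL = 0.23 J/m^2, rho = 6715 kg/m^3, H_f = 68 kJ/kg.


Radius R = 6/2 = 3 nm = 3e-09 m
Convert H_f = 68 kJ/kg = 68000 J/kg
dT = 2 * gamma_SL * T_bulk / (rho * H_f * R)
dT = 2 * 0.23 * 1018 / (6715 * 68000 * 3e-09)
dT = 341.8 K

341.8


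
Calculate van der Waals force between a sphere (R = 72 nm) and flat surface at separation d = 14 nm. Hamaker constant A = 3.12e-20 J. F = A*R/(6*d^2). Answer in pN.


Convert to SI: R = 72 nm = 7.2e-08 m, d = 14 nm = 1.4e-08 m
F = A * R / (6 * d^2)
F = 3.12e-20 * 7.2e-08 / (6 * (1.4e-08)^2)
F = 1.9102e-12 N = 1.91 pN

1.91


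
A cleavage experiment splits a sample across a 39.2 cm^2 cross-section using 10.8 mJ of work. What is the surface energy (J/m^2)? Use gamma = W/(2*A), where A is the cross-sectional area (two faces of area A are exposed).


Convert: A = 39.2 cm^2 = 0.00392 m^2, W = 10.8 mJ = 0.0108 J
Cleaving exposes two faces of area A, so total new surface = 2*A and gamma = W / (2*A)
gamma = 0.0108 / (2 * 0.00392)
gamma = 1.378 J/m^2

1.378


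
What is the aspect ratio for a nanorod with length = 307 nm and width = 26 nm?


Aspect ratio AR = length / diameter
AR = 307 / 26
AR = 11.81

11.81


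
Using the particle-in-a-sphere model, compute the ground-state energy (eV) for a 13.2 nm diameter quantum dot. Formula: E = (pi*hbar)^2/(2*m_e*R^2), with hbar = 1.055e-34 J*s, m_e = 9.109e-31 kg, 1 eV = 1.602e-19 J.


Radius R = 13.2/2 = 6.6 nm = 6.6e-09 m
E = (pi * 1.055e-34)^2 / (2 * 9.109e-31 * (6.6e-09)^2)
E(J) = 1.38425e-21
E = E(J) / 1.602e-19 = 0.0086 eV

0.0086


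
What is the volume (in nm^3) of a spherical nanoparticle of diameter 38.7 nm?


Radius r = 38.7/2 = 19.35 nm
Volume V = (4/3) * pi * r^3
V = (4/3) * pi * (19.35)^3
V = 30348.1 nm^3

30348.1


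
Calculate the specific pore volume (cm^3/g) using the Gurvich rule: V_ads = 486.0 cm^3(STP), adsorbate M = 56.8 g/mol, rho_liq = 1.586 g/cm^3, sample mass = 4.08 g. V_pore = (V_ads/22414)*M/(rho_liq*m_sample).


Moles adsorbed n = V_ads / 22414 = 486.0 / 22414 = 2.168288e-02 mol
Liquid volume V_liq = n * M / rho_liq = 2.168288e-02 * 56.8 / 1.586 = 0.77654 cm^3
Specific pore volume V_pore = V_liq / m_sample = 0.77654 / 4.08
V_pore = 0.1903 cm^3/g

0.1903


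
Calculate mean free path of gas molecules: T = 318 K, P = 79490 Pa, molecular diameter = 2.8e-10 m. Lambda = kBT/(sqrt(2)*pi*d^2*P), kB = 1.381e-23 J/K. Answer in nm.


Mean free path: lambda = kB*T / (sqrt(2) * pi * d^2 * P)
lambda = 1.381e-23 * 318 / (sqrt(2) * pi * (2.8e-10)^2 * 79490)
lambda = 1.58609e-07 m
lambda = 158.61 nm

158.61


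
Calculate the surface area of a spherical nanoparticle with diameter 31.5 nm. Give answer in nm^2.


Radius r = 31.5/2 = 15.75 nm
Surface area SA = 4 * pi * r^2
SA = 4 * pi * (15.75)^2
SA = 3117.25 nm^2

3117.25


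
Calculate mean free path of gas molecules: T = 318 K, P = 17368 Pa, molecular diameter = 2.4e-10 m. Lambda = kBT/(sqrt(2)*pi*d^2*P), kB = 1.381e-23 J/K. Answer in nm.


Mean free path: lambda = kB*T / (sqrt(2) * pi * d^2 * P)
lambda = 1.381e-23 * 318 / (sqrt(2) * pi * (2.4e-10)^2 * 17368)
lambda = 9.88061e-07 m
lambda = 988.06 nm

988.06


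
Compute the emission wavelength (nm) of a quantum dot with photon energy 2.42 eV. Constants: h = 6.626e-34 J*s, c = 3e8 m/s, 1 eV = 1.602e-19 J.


Convert energy: E = 2.42 eV = 2.42 * 1.602e-19 = 3.87684e-19 J
lambda = h*c / E = 6.626e-34 * 3e8 / 3.87684e-19
lambda = 5.12737e-07 m = 512.7 nm

512.7


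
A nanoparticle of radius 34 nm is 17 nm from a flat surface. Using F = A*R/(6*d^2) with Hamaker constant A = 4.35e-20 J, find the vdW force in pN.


Convert to SI: R = 34 nm = 3.4e-08 m, d = 17 nm = 1.7e-08 m
F = A * R / (6 * d^2)
F = 4.35e-20 * 3.4e-08 / (6 * (1.7e-08)^2)
F = 8.52941e-13 N = 0.853 pN

0.853


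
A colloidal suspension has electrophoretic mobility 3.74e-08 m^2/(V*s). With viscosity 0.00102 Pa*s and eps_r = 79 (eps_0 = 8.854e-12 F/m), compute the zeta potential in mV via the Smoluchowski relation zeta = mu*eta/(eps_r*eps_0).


Smoluchowski equation: zeta = mu * eta / (eps_r * eps_0)
zeta = 3.74e-08 * 0.00102 / (79 * 8.854e-12)
zeta = 0.054539 V = 54.54 mV

54.54


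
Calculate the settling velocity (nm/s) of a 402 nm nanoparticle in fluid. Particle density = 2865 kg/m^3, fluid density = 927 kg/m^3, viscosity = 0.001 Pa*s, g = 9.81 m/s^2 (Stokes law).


Radius R = 402/2 nm = 2.01e-07 m
Density difference = 2865 - 927 = 1938 kg/m^3
v = 2 * R^2 * (rho_p - rho_f) * g / (9 * eta)
v = 2 * (2.01e-07)^2 * 1938 * 9.81 / (9 * 0.001)
v = 1.70688e-07 m/s = 170.6878 nm/s

170.6878


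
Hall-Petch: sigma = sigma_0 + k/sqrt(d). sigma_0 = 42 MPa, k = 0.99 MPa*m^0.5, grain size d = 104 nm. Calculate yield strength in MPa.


d = 104 nm = 1.04e-07 m
sqrt(d) = 0.0003224903
Hall-Petch contribution = k / sqrt(d) = 0.99 / 0.0003224903 = 3069.9 MPa
sigma = sigma_0 + k/sqrt(d) = 42 + 3069.9 = 3111.9 MPa

3111.9


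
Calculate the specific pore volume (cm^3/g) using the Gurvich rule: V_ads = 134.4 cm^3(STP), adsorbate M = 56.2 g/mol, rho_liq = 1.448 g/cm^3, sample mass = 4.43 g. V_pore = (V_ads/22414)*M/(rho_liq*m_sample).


Moles adsorbed n = V_ads / 22414 = 134.4 / 22414 = 5.996252e-03 mol
Liquid volume V_liq = n * M / rho_liq = 5.996252e-03 * 56.2 / 1.448 = 0.23273 cm^3
Specific pore volume V_pore = V_liq / m_sample = 0.23273 / 4.43
V_pore = 0.0525 cm^3/g

0.0525


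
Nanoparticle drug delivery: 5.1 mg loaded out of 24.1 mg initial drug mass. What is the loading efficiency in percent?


Drug loading efficiency = (drug loaded / drug initial) * 100
DLE = 5.1 / 24.1 * 100
DLE = 0.2116 * 100
DLE = 21.16%

21.16


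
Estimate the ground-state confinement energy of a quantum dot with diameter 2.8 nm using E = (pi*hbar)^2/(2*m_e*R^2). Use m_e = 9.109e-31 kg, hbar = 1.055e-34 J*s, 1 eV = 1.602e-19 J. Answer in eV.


Radius R = 2.8/2 = 1.4 nm = 1.4e-09 m
E = (pi * 1.055e-34)^2 / (2 * 9.109e-31 * (1.4e-09)^2)
E(J) = 3.07644e-20
E = E(J) / 1.602e-19 = 0.192 eV

0.192


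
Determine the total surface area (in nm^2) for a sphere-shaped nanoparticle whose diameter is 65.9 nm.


Radius r = 65.9/2 = 32.95 nm
Surface area SA = 4 * pi * r^2
SA = 4 * pi * (32.95)^2
SA = 13643.34 nm^2

13643.34


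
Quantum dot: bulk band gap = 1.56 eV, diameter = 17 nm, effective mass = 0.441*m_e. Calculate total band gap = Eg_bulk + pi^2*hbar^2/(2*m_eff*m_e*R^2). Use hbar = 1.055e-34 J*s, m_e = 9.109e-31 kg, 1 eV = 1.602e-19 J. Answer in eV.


Radius R = 17/2 nm = 8.5e-09 m
Confinement energy dE = pi^2 * hbar^2 / (2 * m_eff * m_e * R^2)
dE = pi^2 * (1.055e-34)^2 / (2 * 0.441 * 9.109e-31 * (8.5e-09)^2) J, divided by 1.602e-19 J/eV
dE = 0.0118 eV
Total band gap = E_g(bulk) + dE = 1.56 + 0.0118 = 1.5718 eV

1.5718


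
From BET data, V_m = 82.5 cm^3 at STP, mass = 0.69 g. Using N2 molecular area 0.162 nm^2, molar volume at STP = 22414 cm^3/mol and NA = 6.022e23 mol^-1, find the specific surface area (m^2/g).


Number of moles in monolayer = V_m / 22414 = 82.5 / 22414 = 0.00368074
Number of molecules = moles * NA = 0.00368074 * 6.022e23
SA = molecules * sigma / mass
SA = (82.5 / 22414) * 6.022e23 * 0.162e-18 / 0.69
SA = 520.4 m^2/g

520.4


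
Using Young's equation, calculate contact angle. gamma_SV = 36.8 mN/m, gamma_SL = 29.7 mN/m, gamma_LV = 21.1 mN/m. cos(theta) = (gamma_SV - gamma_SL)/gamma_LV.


cos(theta) = (gamma_SV - gamma_SL) / gamma_LV
cos(theta) = (36.8 - 29.7) / 21.1
cos(theta) = 0.336493
theta = arccos(0.336493) = 70.34 degrees

70.34


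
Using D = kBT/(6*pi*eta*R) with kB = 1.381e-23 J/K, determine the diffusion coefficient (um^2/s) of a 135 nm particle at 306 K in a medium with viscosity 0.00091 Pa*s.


Radius R = 135/2 = 67.5 nm = 6.75e-08 m
D = kB*T / (6*pi*eta*R)
D = 1.381e-23 * 306 / (6 * pi * 0.00091 * 6.75e-08)
D = 3.6498e-12 m^2/s = 3.65 um^2/s

3.65


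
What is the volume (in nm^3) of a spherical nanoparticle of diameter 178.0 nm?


Radius r = 178.0/2 = 89 nm
Volume V = (4/3) * pi * r^3
V = (4/3) * pi * (89)^3
V = 2952967.24 nm^3

2952967.24


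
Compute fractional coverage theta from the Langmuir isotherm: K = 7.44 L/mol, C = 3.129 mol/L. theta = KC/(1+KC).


Langmuir isotherm: theta = K*C / (1 + K*C)
K*C = 7.44 * 3.129 = 23.27976
theta = 23.27976 / (1 + 23.27976) = 23.27976 / 24.27976
theta = 0.9588

0.9588


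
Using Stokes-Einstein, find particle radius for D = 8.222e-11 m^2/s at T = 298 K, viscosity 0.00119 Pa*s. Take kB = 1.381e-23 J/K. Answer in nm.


Stokes-Einstein: R = kB*T / (6*pi*eta*D)
R = 1.381e-23 * 298 / (6 * pi * 0.00119 * 8.222e-11)
R = 2.23144e-09 m = 2.23 nm

2.23


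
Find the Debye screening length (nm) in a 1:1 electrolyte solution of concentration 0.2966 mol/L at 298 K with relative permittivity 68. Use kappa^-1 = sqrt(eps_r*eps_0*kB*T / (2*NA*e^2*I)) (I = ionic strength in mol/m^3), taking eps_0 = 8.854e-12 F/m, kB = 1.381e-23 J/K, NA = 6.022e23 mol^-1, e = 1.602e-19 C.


Ionic strength I = 0.2966 * 1^2 * 1000 = 296.6 mol/m^3
kappa^-1 = sqrt(68 * 8.854e-12 * 1.381e-23 * 298 / (2 * 6.022e23 * (1.602e-19)^2 * 296.6))
kappa^-1 = 0.52 nm

0.52


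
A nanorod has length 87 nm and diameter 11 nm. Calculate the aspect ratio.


Aspect ratio AR = length / diameter
AR = 87 / 11
AR = 7.91

7.91


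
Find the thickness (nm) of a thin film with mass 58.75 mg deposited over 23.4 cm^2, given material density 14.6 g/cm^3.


Convert: m = 58.75 mg = 5.8750e-05 kg, A = 23.4 cm^2 = 2.3400e-03 m^2, rho = 14.6 g/cm^3 = 14600 kg/m^3
t = m / (A * rho)
t = 5.8750e-05 / (2.3400e-03 * 14600)
t = 1.7196e-06 m = 1719.6 nm

1719.6


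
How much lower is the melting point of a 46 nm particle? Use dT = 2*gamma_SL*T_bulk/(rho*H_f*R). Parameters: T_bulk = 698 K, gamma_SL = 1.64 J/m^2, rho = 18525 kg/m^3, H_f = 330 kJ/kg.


Radius R = 46/2 = 23 nm = 2.3e-08 m
Convert H_f = 330 kJ/kg = 330000 J/kg
dT = 2 * gamma_SL * T_bulk / (rho * H_f * R)
dT = 2 * 1.64 * 698 / (18525 * 330000 * 2.3e-08)
dT = 16.3 K

16.3


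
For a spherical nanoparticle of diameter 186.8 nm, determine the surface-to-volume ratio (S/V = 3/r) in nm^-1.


Radius r = 186.8/2 = 93.4 nm
S/V = 3 / r = 3 / 93.4
S/V = 0.0321 nm^-1

0.0321


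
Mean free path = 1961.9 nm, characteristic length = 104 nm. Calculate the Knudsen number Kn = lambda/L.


Knudsen number Kn = lambda / L
Kn = 1961.9 / 104
Kn = 18.8644

18.8644


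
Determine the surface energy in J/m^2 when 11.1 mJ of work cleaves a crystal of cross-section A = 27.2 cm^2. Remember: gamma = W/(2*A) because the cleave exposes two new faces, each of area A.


Convert: A = 27.2 cm^2 = 0.00272 m^2, W = 11.1 mJ = 0.0111 J
Cleaving exposes two faces of area A, so total new surface = 2*A and gamma = W / (2*A)
gamma = 0.0111 / (2 * 0.00272)
gamma = 2.04 J/m^2

2.04


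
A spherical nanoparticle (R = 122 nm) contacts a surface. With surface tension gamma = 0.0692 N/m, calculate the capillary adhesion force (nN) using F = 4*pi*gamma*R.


Convert radius: R = 122 nm = 1.22e-07 m
F = 4 * pi * gamma * R
F = 4 * pi * 0.0692 * 1.22e-07
F = 1.0609e-07 N = 106.0903 nN

106.0903


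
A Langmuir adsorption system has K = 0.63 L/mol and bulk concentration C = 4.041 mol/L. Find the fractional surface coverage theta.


Langmuir isotherm: theta = K*C / (1 + K*C)
K*C = 0.63 * 4.041 = 2.54583
theta = 2.54583 / (1 + 2.54583) = 2.54583 / 3.54583
theta = 0.718

0.718


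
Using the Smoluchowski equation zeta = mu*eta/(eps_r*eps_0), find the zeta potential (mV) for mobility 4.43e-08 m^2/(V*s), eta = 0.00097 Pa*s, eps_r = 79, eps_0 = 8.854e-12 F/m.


Smoluchowski equation: zeta = mu * eta / (eps_r * eps_0)
zeta = 4.43e-08 * 0.00097 / (79 * 8.854e-12)
zeta = 0.061434 V = 61.43 mV

61.43


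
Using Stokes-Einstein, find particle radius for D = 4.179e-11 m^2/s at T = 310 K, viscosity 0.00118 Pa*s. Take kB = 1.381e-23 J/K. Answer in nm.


Stokes-Einstein: R = kB*T / (6*pi*eta*D)
R = 1.381e-23 * 310 / (6 * pi * 0.00118 * 4.179e-11)
R = 4.60574e-09 m = 4.61 nm

4.61


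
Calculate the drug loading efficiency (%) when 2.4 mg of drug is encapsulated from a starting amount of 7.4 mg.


Drug loading efficiency = (drug loaded / drug initial) * 100
DLE = 2.4 / 7.4 * 100
DLE = 0.3243 * 100
DLE = 32.43%

32.43


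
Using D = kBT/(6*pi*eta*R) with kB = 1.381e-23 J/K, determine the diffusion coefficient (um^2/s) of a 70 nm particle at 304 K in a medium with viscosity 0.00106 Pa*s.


Radius R = 70/2 = 35 nm = 3.5e-08 m
D = kB*T / (6*pi*eta*R)
D = 1.381e-23 * 304 / (6 * pi * 0.00106 * 3.5e-08)
D = 6.00333e-12 m^2/s = 6.003 um^2/s

6.003


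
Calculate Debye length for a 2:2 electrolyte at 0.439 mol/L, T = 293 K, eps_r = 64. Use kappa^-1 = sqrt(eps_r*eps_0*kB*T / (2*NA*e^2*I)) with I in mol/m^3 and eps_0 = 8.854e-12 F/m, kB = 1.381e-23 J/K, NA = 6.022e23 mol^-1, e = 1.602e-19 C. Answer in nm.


Ionic strength I = 0.439 * 2^2 * 1000 = 1756 mol/m^3
kappa^-1 = sqrt(64 * 8.854e-12 * 1.381e-23 * 293 / (2 * 6.022e23 * (1.602e-19)^2 * 1756))
kappa^-1 = 0.206 nm

0.206


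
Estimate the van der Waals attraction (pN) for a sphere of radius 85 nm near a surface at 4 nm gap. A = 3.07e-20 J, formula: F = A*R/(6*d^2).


Convert to SI: R = 85 nm = 8.5e-08 m, d = 4 nm = 4e-09 m
F = A * R / (6 * d^2)
F = 3.07e-20 * 8.5e-08 / (6 * (4e-09)^2)
F = 2.71823e-11 N = 27.182 pN

27.182


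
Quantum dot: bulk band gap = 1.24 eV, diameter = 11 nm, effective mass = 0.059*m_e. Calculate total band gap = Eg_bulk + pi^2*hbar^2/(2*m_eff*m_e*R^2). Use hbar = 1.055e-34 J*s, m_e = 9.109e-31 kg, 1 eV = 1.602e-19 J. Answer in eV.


Radius R = 11/2 nm = 5.5e-09 m
Confinement energy dE = pi^2 * hbar^2 / (2 * m_eff * m_e * R^2)
dE = pi^2 * (1.055e-34)^2 / (2 * 0.059 * 9.109e-31 * (5.5e-09)^2) J, divided by 1.602e-19 J/eV
dE = 0.2109 eV
Total band gap = E_g(bulk) + dE = 1.24 + 0.2109 = 1.4509 eV

1.4509


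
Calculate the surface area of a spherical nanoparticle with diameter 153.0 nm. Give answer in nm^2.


Radius r = 153.0/2 = 76.5 nm
Surface area SA = 4 * pi * r^2
SA = 4 * pi * (76.5)^2
SA = 73541.54 nm^2

73541.54


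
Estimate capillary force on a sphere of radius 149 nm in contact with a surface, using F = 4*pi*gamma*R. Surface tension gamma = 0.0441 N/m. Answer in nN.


Convert radius: R = 149 nm = 1.49e-07 m
F = 4 * pi * gamma * R
F = 4 * pi * 0.0441 * 1.49e-07
F = 8.25724e-08 N = 82.5724 nN

82.5724


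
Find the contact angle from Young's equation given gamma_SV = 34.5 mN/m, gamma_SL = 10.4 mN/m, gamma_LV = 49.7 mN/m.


cos(theta) = (gamma_SV - gamma_SL) / gamma_LV
cos(theta) = (34.5 - 10.4) / 49.7
cos(theta) = 0.484909
theta = arccos(0.484909) = 60.99 degrees

60.99


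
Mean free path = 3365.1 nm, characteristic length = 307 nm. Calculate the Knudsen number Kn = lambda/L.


Knudsen number Kn = lambda / L
Kn = 3365.1 / 307
Kn = 10.9612

10.9612


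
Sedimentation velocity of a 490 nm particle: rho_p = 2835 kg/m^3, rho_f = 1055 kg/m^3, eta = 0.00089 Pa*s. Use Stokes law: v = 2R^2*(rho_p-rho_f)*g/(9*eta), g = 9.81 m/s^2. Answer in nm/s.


Radius R = 490/2 nm = 2.45e-07 m
Density difference = 2835 - 1055 = 1780 kg/m^3
v = 2 * R^2 * (rho_p - rho_f) * g / (9 * eta)
v = 2 * (2.45e-07)^2 * 1780 * 9.81 / (9 * 0.00089)
v = 2.61709e-07 m/s = 261.709 nm/s

261.709


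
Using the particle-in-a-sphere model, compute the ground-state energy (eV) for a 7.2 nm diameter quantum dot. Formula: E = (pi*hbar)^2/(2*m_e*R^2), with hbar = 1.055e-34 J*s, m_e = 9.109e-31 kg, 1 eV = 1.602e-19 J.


Radius R = 7.2/2 = 3.6 nm = 3.6e-09 m
E = (pi * 1.055e-34)^2 / (2 * 9.109e-31 * (3.6e-09)^2)
E(J) = 4.65263e-21
E = E(J) / 1.602e-19 = 0.029 eV

0.029


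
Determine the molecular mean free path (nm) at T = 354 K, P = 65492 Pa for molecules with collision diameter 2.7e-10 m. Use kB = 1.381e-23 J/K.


Mean free path: lambda = kB*T / (sqrt(2) * pi * d^2 * P)
lambda = 1.381e-23 * 354 / (sqrt(2) * pi * (2.7e-10)^2 * 65492)
lambda = 2.30471e-07 m
lambda = 230.47 nm

230.47


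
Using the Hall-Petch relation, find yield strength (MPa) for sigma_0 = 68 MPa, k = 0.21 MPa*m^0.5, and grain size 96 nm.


d = 96 nm = 9.6e-08 m
sqrt(d) = 0.0003098387
Hall-Petch contribution = k / sqrt(d) = 0.21 / 0.0003098387 = 677.8 MPa
sigma = sigma_0 + k/sqrt(d) = 68 + 677.8 = 745.8 MPa

745.8


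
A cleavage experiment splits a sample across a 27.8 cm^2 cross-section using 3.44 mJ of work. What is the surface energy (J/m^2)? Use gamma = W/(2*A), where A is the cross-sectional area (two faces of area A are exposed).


Convert: A = 27.8 cm^2 = 0.00278 m^2, W = 3.44 mJ = 0.00344 J
Cleaving exposes two faces of area A, so total new surface = 2*A and gamma = W / (2*A)
gamma = 0.00344 / (2 * 0.00278)
gamma = 0.619 J/m^2

0.619


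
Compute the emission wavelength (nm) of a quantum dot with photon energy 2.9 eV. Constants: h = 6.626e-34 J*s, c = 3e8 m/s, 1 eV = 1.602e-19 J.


Convert energy: E = 2.9 eV = 2.9 * 1.602e-19 = 4.6458e-19 J
lambda = h*c / E = 6.626e-34 * 3e8 / 4.6458e-19
lambda = 4.2787e-07 m = 427.9 nm

427.9


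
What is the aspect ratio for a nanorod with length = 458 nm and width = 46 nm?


Aspect ratio AR = length / diameter
AR = 458 / 46
AR = 9.96

9.96


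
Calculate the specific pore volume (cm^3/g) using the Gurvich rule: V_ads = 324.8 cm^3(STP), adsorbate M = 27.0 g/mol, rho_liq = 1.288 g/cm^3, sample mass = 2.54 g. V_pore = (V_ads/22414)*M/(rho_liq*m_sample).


Moles adsorbed n = V_ads / 22414 = 324.8 / 22414 = 1.449094e-02 mol
Liquid volume V_liq = n * M / rho_liq = 1.449094e-02 * 27.0 / 1.288 = 0.30377 cm^3
Specific pore volume V_pore = V_liq / m_sample = 0.30377 / 2.54
V_pore = 0.1196 cm^3/g

0.1196


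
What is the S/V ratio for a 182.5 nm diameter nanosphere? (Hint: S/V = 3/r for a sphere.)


Radius r = 182.5/2 = 91.25 nm
S/V = 3 / r = 3 / 91.25
S/V = 0.0329 nm^-1

0.0329


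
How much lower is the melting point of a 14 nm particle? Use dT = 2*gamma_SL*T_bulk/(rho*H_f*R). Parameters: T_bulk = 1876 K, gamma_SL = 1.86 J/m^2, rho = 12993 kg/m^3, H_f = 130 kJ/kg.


Radius R = 14/2 = 7 nm = 7e-09 m
Convert H_f = 130 kJ/kg = 130000 J/kg
dT = 2 * gamma_SL * T_bulk / (rho * H_f * R)
dT = 2 * 1.86 * 1876 / (12993 * 130000 * 7e-09)
dT = 590.2 K

590.2


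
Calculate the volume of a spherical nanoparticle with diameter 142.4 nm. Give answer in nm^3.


Radius r = 142.4/2 = 71.2 nm
Volume V = (4/3) * pi * r^3
V = (4/3) * pi * (71.2)^3
V = 1511919.23 nm^3

1511919.23


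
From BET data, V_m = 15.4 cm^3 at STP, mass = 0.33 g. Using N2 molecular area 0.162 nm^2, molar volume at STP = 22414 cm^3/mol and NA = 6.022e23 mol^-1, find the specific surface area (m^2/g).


Number of moles in monolayer = V_m / 22414 = 15.4 / 22414 = 0.00068707
Number of molecules = moles * NA = 0.00068707 * 6.022e23
SA = molecules * sigma / mass
SA = (15.4 / 22414) * 6.022e23 * 0.162e-18 / 0.33
SA = 203.1 m^2/g

203.1


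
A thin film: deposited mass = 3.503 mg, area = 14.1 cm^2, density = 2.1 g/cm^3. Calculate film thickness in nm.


Convert: m = 3.503 mg = 3.5030e-06 kg, A = 14.1 cm^2 = 1.4100e-03 m^2, rho = 2.1 g/cm^3 = 2100 kg/m^3
t = m / (A * rho)
t = 3.5030e-06 / (1.4100e-03 * 2100)
t = 1.1830e-06 m = 1183.0 nm

1183.0


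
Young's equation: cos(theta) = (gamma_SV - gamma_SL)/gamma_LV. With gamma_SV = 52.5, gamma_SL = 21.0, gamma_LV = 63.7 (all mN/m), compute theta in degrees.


cos(theta) = (gamma_SV - gamma_SL) / gamma_LV
cos(theta) = (52.5 - 21.0) / 63.7
cos(theta) = 0.494505
theta = arccos(0.494505) = 60.36 degrees

60.36


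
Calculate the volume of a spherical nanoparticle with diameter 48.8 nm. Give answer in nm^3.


Radius r = 48.8/2 = 24.4 nm
Volume V = (4/3) * pi * r^3
V = (4/3) * pi * (24.4)^3
V = 60849.65 nm^3

60849.65


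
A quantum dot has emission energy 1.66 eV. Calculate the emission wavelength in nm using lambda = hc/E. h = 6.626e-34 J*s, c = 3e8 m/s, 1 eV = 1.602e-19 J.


Convert energy: E = 1.66 eV = 1.66 * 1.602e-19 = 2.65932e-19 J
lambda = h*c / E = 6.626e-34 * 3e8 / 2.65932e-19
lambda = 7.47484e-07 m = 747.5 nm

747.5


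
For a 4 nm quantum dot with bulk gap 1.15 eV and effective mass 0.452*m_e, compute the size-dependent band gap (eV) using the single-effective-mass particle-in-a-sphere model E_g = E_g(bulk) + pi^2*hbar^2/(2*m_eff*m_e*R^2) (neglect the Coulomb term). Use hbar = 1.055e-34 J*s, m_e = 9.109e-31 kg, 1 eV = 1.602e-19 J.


Radius R = 4/2 nm = 2e-09 m
Confinement energy dE = pi^2 * hbar^2 / (2 * m_eff * m_e * R^2)
dE = pi^2 * (1.055e-34)^2 / (2 * 0.452 * 9.109e-31 * (2e-09)^2) J, divided by 1.602e-19 J/eV
dE = 0.2082 eV
Total band gap = E_g(bulk) + dE = 1.15 + 0.2082 = 1.3582 eV

1.3582


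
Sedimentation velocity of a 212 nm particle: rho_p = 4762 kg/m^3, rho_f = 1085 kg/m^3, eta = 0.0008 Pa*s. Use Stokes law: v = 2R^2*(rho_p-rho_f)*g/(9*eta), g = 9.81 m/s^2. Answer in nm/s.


Radius R = 212/2 nm = 1.06e-07 m
Density difference = 4762 - 1085 = 3677 kg/m^3
v = 2 * R^2 * (rho_p - rho_f) * g / (9 * eta)
v = 2 * (1.06e-07)^2 * 3677 * 9.81 / (9 * 0.0008)
v = 1.12583e-07 m/s = 112.5828 nm/s

112.5828


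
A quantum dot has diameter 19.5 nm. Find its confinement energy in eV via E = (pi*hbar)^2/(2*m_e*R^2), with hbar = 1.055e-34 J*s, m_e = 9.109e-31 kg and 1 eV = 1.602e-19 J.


Radius R = 19.5/2 = 9.75 nm = 9.75e-09 m
E = (pi * 1.055e-34)^2 / (2 * 9.109e-31 * (9.75e-09)^2)
E(J) = 6.343e-22
E = E(J) / 1.602e-19 = 0.004 eV

0.004


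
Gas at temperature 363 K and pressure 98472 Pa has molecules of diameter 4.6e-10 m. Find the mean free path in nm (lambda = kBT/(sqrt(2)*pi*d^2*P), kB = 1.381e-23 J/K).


Mean free path: lambda = kB*T / (sqrt(2) * pi * d^2 * P)
lambda = 1.381e-23 * 363 / (sqrt(2) * pi * (4.6e-10)^2 * 98472)
lambda = 5.41511e-08 m
lambda = 54.15 nm

54.15


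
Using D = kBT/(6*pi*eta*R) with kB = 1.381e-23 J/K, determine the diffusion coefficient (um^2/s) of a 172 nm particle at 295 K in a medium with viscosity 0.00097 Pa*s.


Radius R = 172/2 = 86 nm = 8.6e-08 m
D = kB*T / (6*pi*eta*R)
D = 1.381e-23 * 295 / (6 * pi * 0.00097 * 8.6e-08)
D = 2.59086e-12 m^2/s = 2.591 um^2/s

2.591


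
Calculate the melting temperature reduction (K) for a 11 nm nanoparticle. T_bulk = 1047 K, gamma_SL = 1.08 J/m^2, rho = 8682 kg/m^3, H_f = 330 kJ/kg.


Radius R = 11/2 = 5.5 nm = 5.5e-09 m
Convert H_f = 330 kJ/kg = 330000 J/kg
dT = 2 * gamma_SL * T_bulk / (rho * H_f * R)
dT = 2 * 1.08 * 1047 / (8682 * 330000 * 5.5e-09)
dT = 143.5 K

143.5


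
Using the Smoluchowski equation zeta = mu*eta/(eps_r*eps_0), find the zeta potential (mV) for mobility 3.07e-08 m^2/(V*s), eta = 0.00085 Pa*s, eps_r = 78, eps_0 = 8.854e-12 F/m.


Smoluchowski equation: zeta = mu * eta / (eps_r * eps_0)
zeta = 3.07e-08 * 0.00085 / (78 * 8.854e-12)
zeta = 0.037785 V = 37.79 mV

37.79


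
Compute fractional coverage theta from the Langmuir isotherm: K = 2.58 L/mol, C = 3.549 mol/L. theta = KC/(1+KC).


Langmuir isotherm: theta = K*C / (1 + K*C)
K*C = 2.58 * 3.549 = 9.15642
theta = 9.15642 / (1 + 9.15642) = 9.15642 / 10.15642
theta = 0.9015

0.9015


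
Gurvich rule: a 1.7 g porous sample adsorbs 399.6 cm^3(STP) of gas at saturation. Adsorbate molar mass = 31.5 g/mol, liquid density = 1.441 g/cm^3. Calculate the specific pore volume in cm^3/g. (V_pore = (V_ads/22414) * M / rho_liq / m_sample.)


Moles adsorbed n = V_ads / 22414 = 399.6 / 22414 = 1.782814e-02 mol
Liquid volume V_liq = n * M / rho_liq = 1.782814e-02 * 31.5 / 1.441 = 0.38972 cm^3
Specific pore volume V_pore = V_liq / m_sample = 0.38972 / 1.7
V_pore = 0.2292 cm^3/g

0.2292


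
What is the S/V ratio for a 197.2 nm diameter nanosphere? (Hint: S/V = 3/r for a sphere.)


Radius r = 197.2/2 = 98.6 nm
S/V = 3 / r = 3 / 98.6
S/V = 0.0304 nm^-1

0.0304


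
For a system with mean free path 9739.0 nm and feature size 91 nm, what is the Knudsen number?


Knudsen number Kn = lambda / L
Kn = 9739.0 / 91
Kn = 107.022

107.022


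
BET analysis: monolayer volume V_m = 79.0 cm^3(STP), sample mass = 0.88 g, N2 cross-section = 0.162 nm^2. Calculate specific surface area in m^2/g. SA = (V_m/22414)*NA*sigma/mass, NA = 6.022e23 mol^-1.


Number of moles in monolayer = V_m / 22414 = 79.0 / 22414 = 0.00352458
Number of molecules = moles * NA = 0.00352458 * 6.022e23
SA = molecules * sigma / mass
SA = (79.0 / 22414) * 6.022e23 * 0.162e-18 / 0.88
SA = 390.7 m^2/g

390.7


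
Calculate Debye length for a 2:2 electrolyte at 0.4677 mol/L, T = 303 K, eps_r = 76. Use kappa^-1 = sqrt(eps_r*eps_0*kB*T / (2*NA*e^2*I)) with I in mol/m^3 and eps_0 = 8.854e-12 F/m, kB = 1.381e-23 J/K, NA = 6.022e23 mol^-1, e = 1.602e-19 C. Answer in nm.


Ionic strength I = 0.4677 * 2^2 * 1000 = 1870.8 mol/m^3
kappa^-1 = sqrt(76 * 8.854e-12 * 1.381e-23 * 303 / (2 * 6.022e23 * (1.602e-19)^2 * 1870.8))
kappa^-1 = 0.221 nm

0.221


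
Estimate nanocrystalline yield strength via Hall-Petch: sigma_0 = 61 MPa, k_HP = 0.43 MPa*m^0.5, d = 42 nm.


d = 42 nm = 4.2e-08 m
sqrt(d) = 0.000204939
Hall-Petch contribution = k / sqrt(d) = 0.43 / 0.000204939 = 2098.2 MPa
sigma = sigma_0 + k/sqrt(d) = 61 + 2098.2 = 2159.2 MPa

2159.2


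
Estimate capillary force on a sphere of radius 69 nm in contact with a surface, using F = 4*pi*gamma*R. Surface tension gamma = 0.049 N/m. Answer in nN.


Convert radius: R = 69 nm = 6.9e-08 m
F = 4 * pi * gamma * R
F = 4 * pi * 0.049 * 6.9e-08
F = 4.24869e-08 N = 42.4869 nN

42.4869


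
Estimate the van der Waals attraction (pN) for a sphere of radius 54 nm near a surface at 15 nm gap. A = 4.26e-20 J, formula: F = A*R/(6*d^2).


Convert to SI: R = 54 nm = 5.4e-08 m, d = 15 nm = 1.5e-08 m
F = A * R / (6 * d^2)
F = 4.26e-20 * 5.4e-08 / (6 * (1.5e-08)^2)
F = 1.704e-12 N = 1.704 pN

1.704


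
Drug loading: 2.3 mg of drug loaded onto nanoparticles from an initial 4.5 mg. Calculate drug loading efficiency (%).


Drug loading efficiency = (drug loaded / drug initial) * 100
DLE = 2.3 / 4.5 * 100
DLE = 0.5111 * 100
DLE = 51.11%

51.11


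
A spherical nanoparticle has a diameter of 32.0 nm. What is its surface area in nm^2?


Radius r = 32.0/2 = 16 nm
Surface area SA = 4 * pi * r^2
SA = 4 * pi * (16)^2
SA = 3216.99 nm^2

3216.99


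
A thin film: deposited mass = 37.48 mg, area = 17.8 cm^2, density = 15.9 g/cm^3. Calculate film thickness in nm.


Convert: m = 37.48 mg = 3.7480e-05 kg, A = 17.8 cm^2 = 1.7800e-03 m^2, rho = 15.9 g/cm^3 = 15900 kg/m^3
t = m / (A * rho)
t = 3.7480e-05 / (1.7800e-03 * 15900)
t = 1.3243e-06 m = 1324.3 nm

1324.3


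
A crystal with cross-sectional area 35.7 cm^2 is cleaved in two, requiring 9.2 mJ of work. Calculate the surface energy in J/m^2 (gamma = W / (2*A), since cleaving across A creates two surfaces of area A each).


Convert: A = 35.7 cm^2 = 0.00357 m^2, W = 9.2 mJ = 0.0092 J
Cleaving exposes two faces of area A, so total new surface = 2*A and gamma = W / (2*A)
gamma = 0.0092 / (2 * 0.00357)
gamma = 1.289 J/m^2

1.289


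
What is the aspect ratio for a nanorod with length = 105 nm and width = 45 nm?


Aspect ratio AR = length / diameter
AR = 105 / 45
AR = 2.33

2.33


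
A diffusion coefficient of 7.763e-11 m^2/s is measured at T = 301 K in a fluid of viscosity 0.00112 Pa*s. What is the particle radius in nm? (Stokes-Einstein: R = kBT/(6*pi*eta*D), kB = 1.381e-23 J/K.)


Stokes-Einstein: R = kB*T / (6*pi*eta*D)
R = 1.381e-23 * 301 / (6 * pi * 0.00112 * 7.763e-11)
R = 2.53636e-09 m = 2.54 nm

2.54


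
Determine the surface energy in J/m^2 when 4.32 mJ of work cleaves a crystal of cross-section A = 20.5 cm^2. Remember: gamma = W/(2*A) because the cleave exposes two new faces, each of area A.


Convert: A = 20.5 cm^2 = 0.00205 m^2, W = 4.32 mJ = 0.00432 J
Cleaving exposes two faces of area A, so total new surface = 2*A and gamma = W / (2*A)
gamma = 0.00432 / (2 * 0.00205)
gamma = 1.054 J/m^2

1.054


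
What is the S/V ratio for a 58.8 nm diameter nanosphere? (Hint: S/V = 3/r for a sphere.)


Radius r = 58.8/2 = 29.4 nm
S/V = 3 / r = 3 / 29.4
S/V = 0.102 nm^-1

0.102


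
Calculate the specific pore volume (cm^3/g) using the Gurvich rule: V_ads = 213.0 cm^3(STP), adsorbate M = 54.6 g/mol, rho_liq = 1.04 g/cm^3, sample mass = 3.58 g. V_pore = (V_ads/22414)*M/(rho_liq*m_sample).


Moles adsorbed n = V_ads / 22414 = 213.0 / 22414 = 9.502989e-03 mol
Liquid volume V_liq = n * M / rho_liq = 9.502989e-03 * 54.6 / 1.04 = 0.49891 cm^3
Specific pore volume V_pore = V_liq / m_sample = 0.49891 / 3.58
V_pore = 0.1394 cm^3/g

0.1394


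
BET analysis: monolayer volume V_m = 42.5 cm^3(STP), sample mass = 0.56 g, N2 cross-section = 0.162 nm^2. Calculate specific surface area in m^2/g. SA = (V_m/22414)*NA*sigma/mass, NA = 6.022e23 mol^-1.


Number of moles in monolayer = V_m / 22414 = 42.5 / 22414 = 0.00189614
Number of molecules = moles * NA = 0.00189614 * 6.022e23
SA = molecules * sigma / mass
SA = (42.5 / 22414) * 6.022e23 * 0.162e-18 / 0.56
SA = 330.3 m^2/g

330.3


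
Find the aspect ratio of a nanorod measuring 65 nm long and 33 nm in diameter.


Aspect ratio AR = length / diameter
AR = 65 / 33
AR = 1.97

1.97


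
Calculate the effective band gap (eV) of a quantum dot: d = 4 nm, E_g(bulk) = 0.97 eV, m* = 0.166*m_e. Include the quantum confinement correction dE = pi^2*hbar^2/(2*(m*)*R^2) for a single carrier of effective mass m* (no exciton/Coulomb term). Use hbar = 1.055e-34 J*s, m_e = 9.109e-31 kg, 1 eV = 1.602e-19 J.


Radius R = 4/2 nm = 2e-09 m
Confinement energy dE = pi^2 * hbar^2 / (2 * m_eff * m_e * R^2)
dE = pi^2 * (1.055e-34)^2 / (2 * 0.166 * 9.109e-31 * (2e-09)^2) J, divided by 1.602e-19 J/eV
dE = 0.5669 eV
Total band gap = E_g(bulk) + dE = 0.97 + 0.5669 = 1.5369 eV

1.5369


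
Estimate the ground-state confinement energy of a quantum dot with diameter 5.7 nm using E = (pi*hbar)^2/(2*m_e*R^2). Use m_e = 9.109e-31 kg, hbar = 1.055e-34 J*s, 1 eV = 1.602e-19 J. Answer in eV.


Radius R = 5.7/2 = 2.85 nm = 2.85e-09 m
E = (pi * 1.055e-34)^2 / (2 * 9.109e-31 * (2.85e-09)^2)
E(J) = 7.42359e-21
E = E(J) / 1.602e-19 = 0.0463 eV

0.0463


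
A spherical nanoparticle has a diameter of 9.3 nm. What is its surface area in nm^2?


Radius r = 9.3/2 = 4.65 nm
Surface area SA = 4 * pi * r^2
SA = 4 * pi * (4.65)^2
SA = 271.72 nm^2

271.72


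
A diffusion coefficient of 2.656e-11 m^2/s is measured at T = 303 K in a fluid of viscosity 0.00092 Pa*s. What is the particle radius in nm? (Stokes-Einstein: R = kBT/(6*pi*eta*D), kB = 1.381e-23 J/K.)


Stokes-Einstein: R = kB*T / (6*pi*eta*D)
R = 1.381e-23 * 303 / (6 * pi * 0.00092 * 2.656e-11)
R = 9.08488e-09 m = 9.08 nm

9.08


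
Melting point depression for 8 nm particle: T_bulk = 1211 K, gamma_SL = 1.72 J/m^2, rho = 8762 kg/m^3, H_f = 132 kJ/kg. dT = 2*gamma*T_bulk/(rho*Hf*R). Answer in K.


Radius R = 8/2 = 4 nm = 4e-09 m
Convert H_f = 132 kJ/kg = 132000 J/kg
dT = 2 * gamma_SL * T_bulk / (rho * H_f * R)
dT = 2 * 1.72 * 1211 / (8762 * 132000 * 4e-09)
dT = 900.5 K

900.5


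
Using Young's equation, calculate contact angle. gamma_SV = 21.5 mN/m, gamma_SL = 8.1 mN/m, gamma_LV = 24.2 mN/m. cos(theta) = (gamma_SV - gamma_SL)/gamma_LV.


cos(theta) = (gamma_SV - gamma_SL) / gamma_LV
cos(theta) = (21.5 - 8.1) / 24.2
cos(theta) = 0.553719
theta = arccos(0.553719) = 56.38 degrees

56.38


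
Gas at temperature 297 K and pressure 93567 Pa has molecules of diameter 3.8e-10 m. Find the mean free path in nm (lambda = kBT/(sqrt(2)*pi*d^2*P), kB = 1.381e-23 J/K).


Mean free path: lambda = kB*T / (sqrt(2) * pi * d^2 * P)
lambda = 1.381e-23 * 297 / (sqrt(2) * pi * (3.8e-10)^2 * 93567)
lambda = 6.83275e-08 m
lambda = 68.33 nm

68.33
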